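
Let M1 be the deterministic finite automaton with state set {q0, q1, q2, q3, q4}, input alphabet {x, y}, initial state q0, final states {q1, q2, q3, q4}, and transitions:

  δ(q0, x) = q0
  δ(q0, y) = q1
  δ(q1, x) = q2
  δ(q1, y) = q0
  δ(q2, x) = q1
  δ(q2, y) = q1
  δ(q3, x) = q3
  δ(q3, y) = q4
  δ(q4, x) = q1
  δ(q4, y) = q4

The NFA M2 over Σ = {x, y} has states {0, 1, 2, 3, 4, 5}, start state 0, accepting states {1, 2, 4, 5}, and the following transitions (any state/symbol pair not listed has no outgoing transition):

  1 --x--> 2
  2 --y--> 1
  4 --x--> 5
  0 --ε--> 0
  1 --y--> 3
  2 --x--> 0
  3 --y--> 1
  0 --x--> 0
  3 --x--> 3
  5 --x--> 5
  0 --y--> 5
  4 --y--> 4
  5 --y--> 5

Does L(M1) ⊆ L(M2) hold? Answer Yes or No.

Yes

Exploring the product automaton M1 × M2 from the start pair (q0, 0), following both machines on each input symbol, reaches 4 state pairs: (q0, 0), (q1, 5), (q2, 5), (q0, 5).
M1 accepts in {q1, q2, q3, q4} and M2 accepts in {1, 2, 4, 5}. The reachable pairs whose M1-component is accepting are (q1, 5), (q2, 5); in each of them the M2-component is accepting too, so the product for L(M1) \ L(M2) (M1-component accepting, M2-component rejecting) has no reachable accepting pair and the difference is empty.
Hence every string in L(M1) is also in L(M2).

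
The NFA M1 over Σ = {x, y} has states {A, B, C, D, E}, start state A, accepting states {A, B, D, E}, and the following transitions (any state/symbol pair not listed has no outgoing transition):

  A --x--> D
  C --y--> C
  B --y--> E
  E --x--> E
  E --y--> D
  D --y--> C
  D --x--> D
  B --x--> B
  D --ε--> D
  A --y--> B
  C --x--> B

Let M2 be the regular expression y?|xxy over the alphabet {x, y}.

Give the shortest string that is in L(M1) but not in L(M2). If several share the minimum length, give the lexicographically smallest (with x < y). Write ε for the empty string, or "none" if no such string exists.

x

The string x is accepted by M1 but not by M2.
No shorter string lies in the difference, and x is the lexicographically first length-1 string in L(M1) \ L(M2).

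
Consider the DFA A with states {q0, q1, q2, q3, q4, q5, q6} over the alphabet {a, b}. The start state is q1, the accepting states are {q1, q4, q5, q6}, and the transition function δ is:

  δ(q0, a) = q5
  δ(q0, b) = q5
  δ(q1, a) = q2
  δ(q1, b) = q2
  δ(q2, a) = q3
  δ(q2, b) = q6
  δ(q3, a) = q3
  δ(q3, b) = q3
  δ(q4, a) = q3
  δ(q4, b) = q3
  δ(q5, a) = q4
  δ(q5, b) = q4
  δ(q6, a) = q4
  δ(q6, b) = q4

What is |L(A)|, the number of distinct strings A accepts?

The useful subgraph on states {q1, q2, q4, q6} is acyclic, so L(A) is finite; the longest accepting path visits 4 useful states, giving maximum string length 3.
Counting accepting paths from q1 by length: 1 of length 0, 2 of length 2, 4 of length 3. Total 7.

7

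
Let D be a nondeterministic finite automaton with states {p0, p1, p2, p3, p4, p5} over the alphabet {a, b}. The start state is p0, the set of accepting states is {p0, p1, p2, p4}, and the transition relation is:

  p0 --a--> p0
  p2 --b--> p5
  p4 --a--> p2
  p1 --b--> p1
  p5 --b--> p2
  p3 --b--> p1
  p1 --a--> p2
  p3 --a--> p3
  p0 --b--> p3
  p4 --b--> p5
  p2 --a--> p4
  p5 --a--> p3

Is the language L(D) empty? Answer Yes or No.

No

The empty string ε is accepted: the run p0 ends in the accepting state p0.
Since at least one string is accepted, L(D) is not empty.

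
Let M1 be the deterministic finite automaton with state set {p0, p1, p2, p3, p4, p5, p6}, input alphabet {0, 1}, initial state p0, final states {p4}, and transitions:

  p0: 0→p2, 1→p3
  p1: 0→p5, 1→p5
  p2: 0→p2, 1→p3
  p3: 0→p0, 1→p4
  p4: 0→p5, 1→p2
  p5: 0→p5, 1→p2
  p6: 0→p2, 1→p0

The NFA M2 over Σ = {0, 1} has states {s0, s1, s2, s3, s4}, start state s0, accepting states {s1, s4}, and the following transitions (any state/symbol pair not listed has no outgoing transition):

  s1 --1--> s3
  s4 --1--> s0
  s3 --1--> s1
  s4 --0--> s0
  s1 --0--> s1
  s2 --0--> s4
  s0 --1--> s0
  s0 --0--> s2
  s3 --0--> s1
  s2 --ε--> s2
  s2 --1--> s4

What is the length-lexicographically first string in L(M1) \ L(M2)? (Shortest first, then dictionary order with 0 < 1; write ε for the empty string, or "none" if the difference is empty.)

The string 11 is accepted by M1 but not by M2.
No shorter string lies in the difference, and 11 is the lexicographically first length-2 string in L(M1) \ L(M2).

11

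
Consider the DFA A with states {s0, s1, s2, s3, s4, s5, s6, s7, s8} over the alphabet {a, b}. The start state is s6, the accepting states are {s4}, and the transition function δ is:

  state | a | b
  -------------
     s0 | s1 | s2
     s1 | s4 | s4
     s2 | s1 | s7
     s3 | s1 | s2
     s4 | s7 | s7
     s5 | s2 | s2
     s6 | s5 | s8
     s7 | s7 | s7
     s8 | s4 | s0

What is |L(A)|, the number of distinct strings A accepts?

The useful subgraph on states {s0, s1, s2, s4, s5, s6, s8} is acyclic, so L(A) is finite; the longest accepting path visits 6 useful states, giving maximum string length 5.
Counting accepting paths from s6 by length: 1 of length 2, 6 of length 4, 2 of length 5. Total 9.

9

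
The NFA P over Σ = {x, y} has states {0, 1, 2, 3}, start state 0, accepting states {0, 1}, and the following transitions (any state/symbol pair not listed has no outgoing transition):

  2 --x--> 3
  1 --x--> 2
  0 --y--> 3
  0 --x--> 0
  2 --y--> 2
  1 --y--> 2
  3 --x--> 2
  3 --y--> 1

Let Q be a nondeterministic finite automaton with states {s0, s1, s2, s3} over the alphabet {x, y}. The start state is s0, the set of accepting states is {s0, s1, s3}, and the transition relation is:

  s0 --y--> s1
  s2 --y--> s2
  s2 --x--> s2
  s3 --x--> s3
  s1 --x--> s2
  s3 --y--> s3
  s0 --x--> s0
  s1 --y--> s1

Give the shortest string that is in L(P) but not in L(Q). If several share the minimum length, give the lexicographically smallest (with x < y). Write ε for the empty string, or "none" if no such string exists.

yxxy

The string yxxy is accepted by P but not by Q.
No shorter string lies in the difference, and yxxy is the lexicographically first length-4 string in L(P) \ L(Q).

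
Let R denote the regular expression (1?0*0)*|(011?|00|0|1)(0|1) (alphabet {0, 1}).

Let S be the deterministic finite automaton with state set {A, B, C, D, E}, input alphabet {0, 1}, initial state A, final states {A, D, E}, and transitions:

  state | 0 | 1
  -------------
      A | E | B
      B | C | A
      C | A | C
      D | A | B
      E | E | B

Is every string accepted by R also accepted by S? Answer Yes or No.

The string 01 is in L(R) but not in L(S).
So L(R) ⊄ L(S).

No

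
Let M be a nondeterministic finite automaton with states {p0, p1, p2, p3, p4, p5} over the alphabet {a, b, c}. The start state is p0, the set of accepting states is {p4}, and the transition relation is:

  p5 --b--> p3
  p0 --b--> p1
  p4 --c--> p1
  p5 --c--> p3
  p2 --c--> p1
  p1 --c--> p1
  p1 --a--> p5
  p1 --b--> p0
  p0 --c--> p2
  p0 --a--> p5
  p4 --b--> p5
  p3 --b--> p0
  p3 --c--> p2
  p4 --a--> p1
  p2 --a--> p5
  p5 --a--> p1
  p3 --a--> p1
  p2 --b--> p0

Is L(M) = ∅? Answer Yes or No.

Yes

The states reachable from the start state are {p0, p1, p2, p3, p5}.
None of the accepting states {p4} is reachable, so no string is accepted and L(M) = ∅.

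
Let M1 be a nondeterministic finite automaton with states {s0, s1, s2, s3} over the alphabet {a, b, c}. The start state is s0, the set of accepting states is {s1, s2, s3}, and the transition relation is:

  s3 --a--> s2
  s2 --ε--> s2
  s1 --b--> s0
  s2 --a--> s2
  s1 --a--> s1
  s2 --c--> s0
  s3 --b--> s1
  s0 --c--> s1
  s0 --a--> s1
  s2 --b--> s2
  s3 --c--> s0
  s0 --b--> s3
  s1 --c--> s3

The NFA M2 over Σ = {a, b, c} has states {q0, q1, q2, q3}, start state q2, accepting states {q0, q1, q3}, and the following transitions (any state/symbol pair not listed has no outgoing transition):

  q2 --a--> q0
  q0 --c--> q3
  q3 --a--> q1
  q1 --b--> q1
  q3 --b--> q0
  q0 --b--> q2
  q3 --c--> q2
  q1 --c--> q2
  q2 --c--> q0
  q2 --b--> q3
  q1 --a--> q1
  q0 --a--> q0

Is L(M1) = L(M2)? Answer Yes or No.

Exploring the product automaton M1 × M2 from the start pair (s0, q2), following both machines on each input symbol, reaches 4 state pairs: (s0, q2), (s1, q0), (s3, q3), (s2, q1).
M1 accepts in {s1, s2, s3} and M2 accepts in {q0, q1, q3}. In every reachable pair the two components are either both accepting — (s1, q0), (s3, q3), (s2, q1) — or both non-accepting, so no string is accepted by exactly one of the machines: L(M1) \ L(M2) and L(M2) \ L(M1) are both empty.
Hence every string is accepted by M1 iff it is accepted by M2, and the two languages coincide.

Yes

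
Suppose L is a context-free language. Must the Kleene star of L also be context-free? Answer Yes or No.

If S₁ is the start symbol of a grammar for L, the grammar with new start symbol S and productions S → S₁S | ε generates L*.
So the context-free languages are closed under Kleene star.

Yes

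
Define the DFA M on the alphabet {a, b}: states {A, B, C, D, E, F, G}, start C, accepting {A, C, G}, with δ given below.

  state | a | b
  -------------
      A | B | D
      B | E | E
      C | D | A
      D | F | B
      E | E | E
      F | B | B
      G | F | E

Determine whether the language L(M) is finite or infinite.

The useful states (reachable from C and able to reach an accepting state) are {A, C}.
Restricted to these states the transition graph has no cycle, so every accepting path has bounded length and L is finite.

finite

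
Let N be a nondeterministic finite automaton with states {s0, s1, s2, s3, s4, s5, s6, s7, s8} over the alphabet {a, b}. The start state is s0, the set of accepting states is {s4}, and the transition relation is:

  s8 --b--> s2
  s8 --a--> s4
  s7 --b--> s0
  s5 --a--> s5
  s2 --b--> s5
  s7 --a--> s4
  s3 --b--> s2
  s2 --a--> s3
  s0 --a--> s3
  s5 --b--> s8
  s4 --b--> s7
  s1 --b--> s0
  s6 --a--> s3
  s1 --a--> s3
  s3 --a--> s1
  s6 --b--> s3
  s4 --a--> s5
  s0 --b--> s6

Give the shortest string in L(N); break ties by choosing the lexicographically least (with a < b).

A breadth-first search from s0 reaches an accepting state first via the path s0 → s3 → s2 → s5 → s8 → s4 on input abbba.
No string of length < 5 is accepted (BFS exhausts all shorter strings without reaching an accepting state), and abbba is the lexicographically least accepting string of length 5.

abbba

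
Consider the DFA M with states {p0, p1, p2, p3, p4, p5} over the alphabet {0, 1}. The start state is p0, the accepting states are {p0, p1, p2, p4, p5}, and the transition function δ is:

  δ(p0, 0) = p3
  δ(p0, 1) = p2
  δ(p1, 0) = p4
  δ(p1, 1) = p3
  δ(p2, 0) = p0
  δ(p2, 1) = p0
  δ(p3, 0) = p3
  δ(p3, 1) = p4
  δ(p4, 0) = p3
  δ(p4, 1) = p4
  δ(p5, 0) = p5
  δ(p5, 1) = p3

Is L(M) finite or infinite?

infinite

State p0 is reachable from the start and can reach an accepting state, and it lies on the cycle p0 → p2 → p0.
Traversing that cycle any number of times yields accepted strings of unbounded length, so the language is infinite.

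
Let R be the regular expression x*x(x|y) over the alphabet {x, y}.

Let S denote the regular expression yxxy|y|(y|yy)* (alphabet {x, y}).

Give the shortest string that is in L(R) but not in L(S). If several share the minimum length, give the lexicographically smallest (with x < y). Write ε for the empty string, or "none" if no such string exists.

The string xx is accepted by R but not by S.
No shorter string lies in the difference, and xx is the lexicographically first length-2 string in L(R) \ L(S).

xx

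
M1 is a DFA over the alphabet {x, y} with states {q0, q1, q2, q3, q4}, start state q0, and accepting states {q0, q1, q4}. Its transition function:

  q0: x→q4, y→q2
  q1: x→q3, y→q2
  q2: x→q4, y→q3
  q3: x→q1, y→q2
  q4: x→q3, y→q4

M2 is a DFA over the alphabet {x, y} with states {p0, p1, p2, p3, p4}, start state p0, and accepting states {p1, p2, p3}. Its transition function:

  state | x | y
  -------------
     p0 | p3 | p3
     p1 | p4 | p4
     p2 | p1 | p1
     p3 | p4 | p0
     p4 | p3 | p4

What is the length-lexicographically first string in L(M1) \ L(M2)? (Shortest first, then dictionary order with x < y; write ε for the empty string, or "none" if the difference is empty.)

ε

The empty string ε is accepted by M1 but not by M2.
Since ε is the unique shortest string, it is the required witness.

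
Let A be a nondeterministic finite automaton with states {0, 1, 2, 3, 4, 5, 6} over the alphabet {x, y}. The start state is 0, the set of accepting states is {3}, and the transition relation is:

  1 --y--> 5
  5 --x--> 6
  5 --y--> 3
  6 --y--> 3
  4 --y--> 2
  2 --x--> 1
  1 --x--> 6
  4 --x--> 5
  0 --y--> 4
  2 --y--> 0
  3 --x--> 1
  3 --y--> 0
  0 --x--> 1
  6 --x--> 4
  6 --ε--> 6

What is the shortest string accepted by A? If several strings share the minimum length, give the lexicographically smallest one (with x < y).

xxy

A breadth-first search from 0 reaches an accepting state first via the path 0 → 1 → 6 → 3 on input xxy.
No string of length < 3 is accepted (BFS exhausts all shorter strings without reaching an accepting state), and xxy is the lexicographically least accepting string of length 3.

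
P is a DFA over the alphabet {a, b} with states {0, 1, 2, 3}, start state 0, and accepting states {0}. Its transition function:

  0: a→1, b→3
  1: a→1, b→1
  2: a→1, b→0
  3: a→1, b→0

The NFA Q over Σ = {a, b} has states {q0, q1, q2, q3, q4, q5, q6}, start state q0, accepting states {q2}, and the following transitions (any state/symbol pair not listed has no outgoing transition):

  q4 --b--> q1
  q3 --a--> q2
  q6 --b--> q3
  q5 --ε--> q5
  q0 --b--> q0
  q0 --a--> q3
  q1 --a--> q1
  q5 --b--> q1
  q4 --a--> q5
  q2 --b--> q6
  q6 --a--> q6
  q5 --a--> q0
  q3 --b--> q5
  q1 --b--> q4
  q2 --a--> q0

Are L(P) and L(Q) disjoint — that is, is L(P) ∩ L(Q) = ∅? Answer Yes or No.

Yes

Exploring the product automaton P × Q from the start pair (0, q0), following both machines on each input symbol, reaches 9 state pairs: (0, q0), (1, q3), (3, q0), (1, q2), (1, q5), (1, q0), (1, q6), (1, q1), (1, q4).
P accepts in {0} and Q accepts in {q2}; no reachable pair has both components accepting, so no string drives both machines to acceptance simultaneously and L(P) ∩ L(Q) = ∅.
So no string is accepted by both, and the intersection is empty.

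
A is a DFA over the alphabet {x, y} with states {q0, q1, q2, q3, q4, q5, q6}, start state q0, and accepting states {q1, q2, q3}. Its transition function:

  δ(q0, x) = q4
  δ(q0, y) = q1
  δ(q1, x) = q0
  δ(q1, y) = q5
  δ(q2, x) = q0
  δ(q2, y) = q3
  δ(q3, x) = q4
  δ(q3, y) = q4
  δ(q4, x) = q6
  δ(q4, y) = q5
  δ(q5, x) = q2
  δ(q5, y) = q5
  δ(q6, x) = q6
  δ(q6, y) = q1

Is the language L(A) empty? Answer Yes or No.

The string y is accepted: the run q0 → q1 ends in the accepting state q1.
Since at least one string is accepted, L(A) is not empty.

No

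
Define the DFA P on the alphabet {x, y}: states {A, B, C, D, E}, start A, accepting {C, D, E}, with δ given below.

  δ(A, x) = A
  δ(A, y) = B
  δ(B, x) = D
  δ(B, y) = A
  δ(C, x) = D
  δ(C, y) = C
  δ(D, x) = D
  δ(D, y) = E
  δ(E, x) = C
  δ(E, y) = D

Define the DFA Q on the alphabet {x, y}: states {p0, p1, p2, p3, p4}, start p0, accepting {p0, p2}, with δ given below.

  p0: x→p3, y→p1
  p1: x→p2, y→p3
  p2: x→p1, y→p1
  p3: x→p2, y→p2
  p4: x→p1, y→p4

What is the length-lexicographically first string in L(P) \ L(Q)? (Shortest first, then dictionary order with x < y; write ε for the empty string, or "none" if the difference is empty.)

xyx

The string xyx is accepted by P but not by Q.
No shorter string lies in the difference, and xyx is the lexicographically first length-3 string in L(P) \ L(Q).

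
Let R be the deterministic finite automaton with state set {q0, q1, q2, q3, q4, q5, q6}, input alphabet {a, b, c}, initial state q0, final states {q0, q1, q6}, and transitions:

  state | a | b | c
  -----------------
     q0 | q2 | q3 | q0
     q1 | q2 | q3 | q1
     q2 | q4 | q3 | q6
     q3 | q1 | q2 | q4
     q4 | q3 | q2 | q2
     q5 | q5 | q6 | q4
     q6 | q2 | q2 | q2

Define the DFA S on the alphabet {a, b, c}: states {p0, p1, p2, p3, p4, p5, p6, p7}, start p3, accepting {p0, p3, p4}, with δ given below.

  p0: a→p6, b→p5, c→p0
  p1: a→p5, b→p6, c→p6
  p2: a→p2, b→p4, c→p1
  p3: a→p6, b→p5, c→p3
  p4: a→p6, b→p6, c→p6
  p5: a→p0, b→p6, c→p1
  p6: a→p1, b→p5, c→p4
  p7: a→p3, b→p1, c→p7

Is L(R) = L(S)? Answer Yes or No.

Yes

Exploring the product automaton R × S from the start pair (q0, p3), following both machines on each input symbol, reaches 6 state pairs: (q0, p3), (q2, p6), (q3, p5), (q4, p1), (q6, p4), (q1, p0).
R accepts in {q0, q1, q6} and S accepts in {p0, p3, p4}. In every reachable pair the two components are either both accepting — (q0, p3), (q6, p4), (q1, p0) — or both non-accepting, so no string is accepted by exactly one of the machines: L(R) \ L(S) and L(S) \ L(R) are both empty.
Hence every string is accepted by R iff it is accepted by S, and the two languages coincide.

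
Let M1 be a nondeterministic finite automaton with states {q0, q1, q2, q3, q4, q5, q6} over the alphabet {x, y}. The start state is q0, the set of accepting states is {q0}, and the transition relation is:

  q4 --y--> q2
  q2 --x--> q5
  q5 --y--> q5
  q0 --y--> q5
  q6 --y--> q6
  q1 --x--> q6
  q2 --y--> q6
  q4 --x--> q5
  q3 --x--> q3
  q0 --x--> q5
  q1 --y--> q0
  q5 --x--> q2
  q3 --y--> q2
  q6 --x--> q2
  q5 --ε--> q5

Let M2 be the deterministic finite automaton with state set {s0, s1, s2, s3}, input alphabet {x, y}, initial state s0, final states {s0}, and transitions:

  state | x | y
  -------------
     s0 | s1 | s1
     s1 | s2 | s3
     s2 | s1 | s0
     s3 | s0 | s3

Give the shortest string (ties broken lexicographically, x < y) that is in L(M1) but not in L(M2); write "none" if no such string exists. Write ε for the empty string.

none

Exploring the product automaton M1 × M2 from the start pair (q0, s0), following both machines on each input symbol, reaches 11 state pairs: (q0, s0), (q5, s1), (q2, s2), (q5, s3), (q6, s0), (q2, s0), (q2, s1), (q6, s1), (q5, s2), (q6, s3), (q5, s0).
M1 accepts in {q0} and M2 accepts in {s0}. The reachable pairs whose M1-component is accepting are (q0, s0); in each of them the M2-component is accepting too, so the product for L(M1) \ L(M2) (M1-component accepting, M2-component rejecting) has no reachable accepting pair and the difference is empty.
So every string accepted by M1 is also accepted by M2: L(M1) \ L(M2) = ∅ and there is no such string.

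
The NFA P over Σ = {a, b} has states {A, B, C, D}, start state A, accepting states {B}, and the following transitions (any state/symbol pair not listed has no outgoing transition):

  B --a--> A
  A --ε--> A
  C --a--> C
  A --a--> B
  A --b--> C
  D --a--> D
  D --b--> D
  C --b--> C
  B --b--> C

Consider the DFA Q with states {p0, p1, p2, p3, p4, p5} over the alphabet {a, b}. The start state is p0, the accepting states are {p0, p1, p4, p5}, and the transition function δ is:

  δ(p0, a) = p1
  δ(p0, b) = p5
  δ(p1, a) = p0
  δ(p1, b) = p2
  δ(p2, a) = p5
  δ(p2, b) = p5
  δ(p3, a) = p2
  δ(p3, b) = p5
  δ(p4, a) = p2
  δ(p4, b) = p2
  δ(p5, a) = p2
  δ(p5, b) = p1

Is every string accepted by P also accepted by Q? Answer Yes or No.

Yes

Exploring the product automaton P × Q from the start pair (A, p0), following both machines on each input symbol, reaches 6 state pairs: (A, p0), (B, p1), (C, p5), (C, p2), (C, p1), (C, p0).
P accepts in {B} and Q accepts in {p0, p1, p4, p5}. The reachable pairs whose P-component is accepting are (B, p1); in each of them the Q-component is accepting too, so the product for L(P) \ L(Q) (P-component accepting, Q-component rejecting) has no reachable accepting pair and the difference is empty.
Hence every string in L(P) is also in L(Q).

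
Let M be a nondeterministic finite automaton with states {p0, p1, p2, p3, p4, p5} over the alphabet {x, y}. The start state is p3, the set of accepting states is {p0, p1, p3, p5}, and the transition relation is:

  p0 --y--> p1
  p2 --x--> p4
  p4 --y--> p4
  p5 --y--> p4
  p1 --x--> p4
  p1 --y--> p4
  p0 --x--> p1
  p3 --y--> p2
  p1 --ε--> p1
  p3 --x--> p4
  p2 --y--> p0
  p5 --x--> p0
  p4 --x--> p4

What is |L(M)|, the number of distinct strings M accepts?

4

The useful subgraph on states {p0, p1, p2, p3} is acyclic, so L(M) is finite; the longest accepting path visits 4 useful states, giving maximum string length 3.
Counting accepting paths from p3 by length: 1 of length 0, 1 of length 2, 2 of length 3. Total 4.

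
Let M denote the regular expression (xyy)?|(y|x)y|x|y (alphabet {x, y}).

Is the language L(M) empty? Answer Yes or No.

The empty string ε matches the expression, so it belongs to L(M).
Since L(M) contains at least one string, it is not empty.

No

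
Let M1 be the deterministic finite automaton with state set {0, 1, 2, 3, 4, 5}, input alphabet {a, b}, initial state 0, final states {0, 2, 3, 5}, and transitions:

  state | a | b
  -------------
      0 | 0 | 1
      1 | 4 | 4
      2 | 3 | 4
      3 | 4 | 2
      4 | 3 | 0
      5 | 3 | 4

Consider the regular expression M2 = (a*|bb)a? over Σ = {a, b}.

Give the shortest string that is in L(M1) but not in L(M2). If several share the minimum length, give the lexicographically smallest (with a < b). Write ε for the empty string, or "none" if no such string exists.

baa

The string baa is accepted by M1 but not by M2.
No shorter string lies in the difference, and baa is the lexicographically first length-3 string in L(M1) \ L(M2).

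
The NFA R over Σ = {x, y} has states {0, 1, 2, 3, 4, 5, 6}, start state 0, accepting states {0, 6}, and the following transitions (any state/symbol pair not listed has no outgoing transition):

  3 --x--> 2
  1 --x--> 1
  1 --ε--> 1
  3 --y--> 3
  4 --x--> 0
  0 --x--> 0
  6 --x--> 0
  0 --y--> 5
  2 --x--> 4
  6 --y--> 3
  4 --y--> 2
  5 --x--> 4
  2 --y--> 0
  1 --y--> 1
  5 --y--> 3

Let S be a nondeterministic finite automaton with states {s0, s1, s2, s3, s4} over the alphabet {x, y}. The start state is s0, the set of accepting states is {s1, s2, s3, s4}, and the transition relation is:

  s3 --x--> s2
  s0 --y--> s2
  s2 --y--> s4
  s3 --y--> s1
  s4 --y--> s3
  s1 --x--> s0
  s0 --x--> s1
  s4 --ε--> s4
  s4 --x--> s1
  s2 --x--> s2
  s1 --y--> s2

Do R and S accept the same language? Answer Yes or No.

The empty string ε is accepted by R but rejected by S.
So L(R) ≠ L(S).

No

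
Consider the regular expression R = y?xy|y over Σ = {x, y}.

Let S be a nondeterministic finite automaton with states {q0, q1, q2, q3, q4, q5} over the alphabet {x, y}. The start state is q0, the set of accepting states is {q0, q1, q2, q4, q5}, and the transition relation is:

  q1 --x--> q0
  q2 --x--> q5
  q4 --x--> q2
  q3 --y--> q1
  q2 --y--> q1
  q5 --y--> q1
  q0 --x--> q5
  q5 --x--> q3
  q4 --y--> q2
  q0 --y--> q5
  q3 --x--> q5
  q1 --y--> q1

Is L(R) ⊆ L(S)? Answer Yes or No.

Yes

Converting the expression R to a DFA (subset construction, then merging equivalent states) gives the minimal DFA with states {r0, r1, r2, r3, r4}, start state r0, accepting states {r2, r4} and transitions r0: x→r1, y→r2; r1: x→r3, y→r4; r2: x→r1, y→r3; r3: x→r3, y→r3; r4: x→r3, y→r3.
Exploring the product automaton R × S from the start pair (r0, q0), following both machines on each input symbol, reaches 9 state pairs: (r0, q0), (r1, q5), (r2, q5), (r3, q3), (r4, q1), (r1, q3), (r3, q1), (r3, q5), (r3, q0).
R accepts in {r2, r4} and S accepts in {q0, q1, q2, q4, q5}. The reachable pairs whose R-component is accepting are (r2, q5), (r4, q1); in each of them the S-component is accepting too, so the product for L(R) \ L(S) (R-component accepting, S-component rejecting) has no reachable accepting pair and the difference is empty.
Hence every string in L(R) is also in L(S).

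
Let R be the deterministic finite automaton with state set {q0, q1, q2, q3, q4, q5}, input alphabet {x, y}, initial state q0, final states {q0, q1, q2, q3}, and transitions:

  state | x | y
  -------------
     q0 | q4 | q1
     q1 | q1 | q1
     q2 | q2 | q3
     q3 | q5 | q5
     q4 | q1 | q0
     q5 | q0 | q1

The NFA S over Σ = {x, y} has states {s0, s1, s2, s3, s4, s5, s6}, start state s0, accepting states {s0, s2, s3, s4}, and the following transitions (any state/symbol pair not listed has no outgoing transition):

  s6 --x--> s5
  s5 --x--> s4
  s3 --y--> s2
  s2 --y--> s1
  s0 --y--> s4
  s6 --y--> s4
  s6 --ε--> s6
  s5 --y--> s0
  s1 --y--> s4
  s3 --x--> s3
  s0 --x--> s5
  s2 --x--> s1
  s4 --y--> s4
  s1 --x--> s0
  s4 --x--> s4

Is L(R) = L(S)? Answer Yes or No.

Yes

Exploring the product automaton R × S from the start pair (q0, s0), following both machines on each input symbol, reaches 3 state pairs: (q0, s0), (q4, s5), (q1, s4).
R accepts in {q0, q1, q2, q3} and S accepts in {s0, s2, s3, s4}. In every reachable pair the two components are either both accepting — (q0, s0), (q1, s4) — or both non-accepting, so no string is accepted by exactly one of the machines: L(R) \ L(S) and L(S) \ L(R) are both empty.
Hence every string is accepted by R iff it is accepted by S, and the two languages coincide.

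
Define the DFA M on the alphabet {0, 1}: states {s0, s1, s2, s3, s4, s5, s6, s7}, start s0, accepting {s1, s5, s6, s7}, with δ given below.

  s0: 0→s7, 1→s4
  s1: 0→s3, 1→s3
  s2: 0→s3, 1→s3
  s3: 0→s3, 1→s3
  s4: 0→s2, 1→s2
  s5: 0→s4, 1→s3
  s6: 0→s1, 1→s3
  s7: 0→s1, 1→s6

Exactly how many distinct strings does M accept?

The useful subgraph on states {s0, s1, s6, s7} is acyclic, so L(M) is finite; the longest accepting path visits 4 useful states, giving maximum string length 3.
Counting accepting paths from s0 by length: 1 of length 1, 2 of length 2, 1 of length 3. Total 4.

4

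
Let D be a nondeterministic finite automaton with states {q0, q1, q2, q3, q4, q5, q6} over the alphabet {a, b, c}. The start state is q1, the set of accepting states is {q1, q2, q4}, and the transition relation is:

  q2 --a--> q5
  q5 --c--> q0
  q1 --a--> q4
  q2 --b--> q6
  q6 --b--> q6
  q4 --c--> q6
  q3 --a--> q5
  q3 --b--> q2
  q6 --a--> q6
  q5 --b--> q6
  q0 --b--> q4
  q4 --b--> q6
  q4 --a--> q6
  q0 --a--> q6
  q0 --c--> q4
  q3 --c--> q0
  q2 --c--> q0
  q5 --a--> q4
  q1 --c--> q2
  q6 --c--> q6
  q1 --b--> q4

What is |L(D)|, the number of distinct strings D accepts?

9

The useful subgraph on states {q0, q1, q2, q4, q5} is acyclic, so L(D) is finite; the longest accepting path visits 5 useful states, giving maximum string length 4.
Counting accepting paths from q1 by length: 1 of length 0, 3 of length 1, 3 of length 3, 2 of length 4. Total 9.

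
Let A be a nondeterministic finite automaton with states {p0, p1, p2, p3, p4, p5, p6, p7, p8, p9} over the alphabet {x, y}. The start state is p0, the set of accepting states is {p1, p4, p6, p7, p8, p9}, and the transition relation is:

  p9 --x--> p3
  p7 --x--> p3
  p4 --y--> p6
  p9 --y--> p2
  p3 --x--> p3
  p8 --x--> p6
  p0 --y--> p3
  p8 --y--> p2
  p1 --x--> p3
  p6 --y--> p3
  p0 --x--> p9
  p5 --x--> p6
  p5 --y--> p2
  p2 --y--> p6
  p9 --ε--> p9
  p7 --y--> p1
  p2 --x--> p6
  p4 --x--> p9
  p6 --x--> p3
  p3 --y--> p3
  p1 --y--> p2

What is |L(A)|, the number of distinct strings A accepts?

3

The useful subgraph on states {p0, p2, p6, p9} is acyclic, so L(A) is finite; the longest accepting path visits 4 useful states, giving maximum string length 3.
Counting accepting paths from p0 by length: 1 of length 1, 2 of length 3. Total 3.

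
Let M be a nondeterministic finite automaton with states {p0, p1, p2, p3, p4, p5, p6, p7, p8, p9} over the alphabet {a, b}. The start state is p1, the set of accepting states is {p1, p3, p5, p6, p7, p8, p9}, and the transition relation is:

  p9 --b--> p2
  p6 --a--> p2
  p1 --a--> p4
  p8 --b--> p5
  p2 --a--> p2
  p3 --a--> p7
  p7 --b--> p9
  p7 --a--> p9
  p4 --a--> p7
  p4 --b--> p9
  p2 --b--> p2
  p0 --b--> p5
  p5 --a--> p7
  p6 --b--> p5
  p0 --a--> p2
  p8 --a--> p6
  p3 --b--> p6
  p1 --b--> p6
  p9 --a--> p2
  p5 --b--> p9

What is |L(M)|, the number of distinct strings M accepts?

11

The useful subgraph on states {p1, p4, p5, p6, p7, p9} is acyclic, so L(M) is finite; the longest accepting path visits 5 useful states, giving maximum string length 4.
Counting accepting paths from p1 by length: 1 of length 0, 1 of length 1, 3 of length 2, 4 of length 3, 2 of length 4. Total 11.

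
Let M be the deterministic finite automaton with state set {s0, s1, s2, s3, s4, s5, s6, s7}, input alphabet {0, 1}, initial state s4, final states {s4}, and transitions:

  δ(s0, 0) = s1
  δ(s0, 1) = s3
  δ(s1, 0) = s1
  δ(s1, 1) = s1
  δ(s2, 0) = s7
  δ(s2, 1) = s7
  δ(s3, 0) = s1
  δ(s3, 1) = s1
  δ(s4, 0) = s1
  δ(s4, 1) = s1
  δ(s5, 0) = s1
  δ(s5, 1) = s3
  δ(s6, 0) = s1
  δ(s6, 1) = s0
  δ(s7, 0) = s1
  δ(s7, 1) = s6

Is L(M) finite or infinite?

finite

The useful states (reachable from s4 and able to reach an accepting state) are {s4}.
Restricted to these states the transition graph has no cycle, so every accepting path has bounded length and L is finite.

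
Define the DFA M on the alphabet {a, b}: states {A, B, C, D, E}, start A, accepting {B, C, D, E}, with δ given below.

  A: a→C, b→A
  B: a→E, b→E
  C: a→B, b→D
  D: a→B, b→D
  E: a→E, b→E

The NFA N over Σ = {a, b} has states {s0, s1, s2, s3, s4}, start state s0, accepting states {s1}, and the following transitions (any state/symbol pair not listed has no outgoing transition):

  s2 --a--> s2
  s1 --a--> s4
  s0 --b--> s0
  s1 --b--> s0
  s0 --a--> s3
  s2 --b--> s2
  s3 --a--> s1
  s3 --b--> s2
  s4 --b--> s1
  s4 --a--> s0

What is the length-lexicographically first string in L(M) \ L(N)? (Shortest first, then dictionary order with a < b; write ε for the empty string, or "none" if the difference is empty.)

The string a is accepted by M but not by N.
No shorter string lies in the difference, and a is the lexicographically first length-1 string in L(M) \ L(N).

a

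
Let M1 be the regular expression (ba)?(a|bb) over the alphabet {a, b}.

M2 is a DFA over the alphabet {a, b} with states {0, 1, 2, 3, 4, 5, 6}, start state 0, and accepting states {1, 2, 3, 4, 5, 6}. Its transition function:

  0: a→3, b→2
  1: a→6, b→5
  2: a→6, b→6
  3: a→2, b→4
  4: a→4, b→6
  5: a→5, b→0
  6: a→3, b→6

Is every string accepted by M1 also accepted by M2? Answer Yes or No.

Converting the expression M1 to a DFA (subset construction, then merging equivalent states) gives the minimal DFA with states {r0, r1, r2, r3, r4, r5}, start state r0, accepting states {r1} and transitions r0: a→r1, b→r2; r1: a→r3, b→r3; r2: a→r4, b→r1; r3: a→r3, b→r3; r4: a→r1, b→r5; r5: a→r3, b→r1.
Exploring the product automaton M1 × M2 from the start pair (r0, 0), following both machines on each input symbol, reaches 10 state pairs: (r0, 0), (r1, 3), (r2, 2), (r3, 2), (r3, 4), (r4, 6), (r1, 6), (r3, 6), (r5, 6), (r3, 3).
M1 accepts in {r1} and M2 accepts in {1, 2, 3, 4, 5, 6}. The reachable pairs whose M1-component is accepting are (r1, 3), (r1, 6); in each of them the M2-component is accepting too, so the product for L(M1) \ L(M2) (M1-component accepting, M2-component rejecting) has no reachable accepting pair and the difference is empty.
Hence every string in L(M1) is also in L(M2).

Yes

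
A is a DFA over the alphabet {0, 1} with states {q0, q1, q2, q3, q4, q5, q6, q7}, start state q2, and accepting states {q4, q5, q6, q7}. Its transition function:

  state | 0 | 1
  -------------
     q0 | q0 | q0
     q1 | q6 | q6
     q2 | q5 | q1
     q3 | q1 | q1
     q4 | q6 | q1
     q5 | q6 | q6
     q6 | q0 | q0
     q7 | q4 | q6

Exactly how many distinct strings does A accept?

5

The useful subgraph on states {q1, q2, q5, q6} is acyclic, so L(A) is finite; the longest accepting path visits 3 useful states, giving maximum string length 2.
Counting accepting paths from q2 by length: 1 of length 1, 4 of length 2. Total 5.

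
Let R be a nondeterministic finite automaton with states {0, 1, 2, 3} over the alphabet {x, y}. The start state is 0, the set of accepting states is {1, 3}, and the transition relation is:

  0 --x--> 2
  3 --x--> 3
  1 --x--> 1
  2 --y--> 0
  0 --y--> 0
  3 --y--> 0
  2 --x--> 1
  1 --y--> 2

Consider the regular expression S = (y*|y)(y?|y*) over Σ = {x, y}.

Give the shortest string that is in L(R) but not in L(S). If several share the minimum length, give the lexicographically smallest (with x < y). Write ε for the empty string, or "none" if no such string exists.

The string xx is accepted by R but not by S.
No shorter string lies in the difference, and xx is the lexicographically first length-2 string in L(R) \ L(S).

xx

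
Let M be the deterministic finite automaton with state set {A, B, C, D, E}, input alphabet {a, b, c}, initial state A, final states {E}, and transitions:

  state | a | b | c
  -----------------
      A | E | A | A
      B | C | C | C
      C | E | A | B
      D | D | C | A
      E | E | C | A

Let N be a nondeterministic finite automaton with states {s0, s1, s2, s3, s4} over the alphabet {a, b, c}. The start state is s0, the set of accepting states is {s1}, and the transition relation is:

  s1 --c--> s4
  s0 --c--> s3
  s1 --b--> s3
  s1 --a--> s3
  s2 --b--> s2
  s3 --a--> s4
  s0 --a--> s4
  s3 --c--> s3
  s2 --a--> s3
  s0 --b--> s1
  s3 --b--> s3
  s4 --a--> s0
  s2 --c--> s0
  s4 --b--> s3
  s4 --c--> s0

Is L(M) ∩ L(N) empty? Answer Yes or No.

Exploring the product automaton M × N from the start pair (A, s0), following both machines on each input symbol, reaches 14 state pairs: (A, s0), (E, s4), (A, s1), (A, s3), (E, s0), (C, s3), (E, s3), (A, s4), (C, s1), (B, s3), (B, s4), (C, s4), (C, s0), (B, s0).
M accepts in {E} and N accepts in {s1}; no reachable pair has both components accepting, so no string drives both machines to acceptance simultaneously and L(M) ∩ L(N) = ∅.
So no string is accepted by both, and the intersection is empty.

Yes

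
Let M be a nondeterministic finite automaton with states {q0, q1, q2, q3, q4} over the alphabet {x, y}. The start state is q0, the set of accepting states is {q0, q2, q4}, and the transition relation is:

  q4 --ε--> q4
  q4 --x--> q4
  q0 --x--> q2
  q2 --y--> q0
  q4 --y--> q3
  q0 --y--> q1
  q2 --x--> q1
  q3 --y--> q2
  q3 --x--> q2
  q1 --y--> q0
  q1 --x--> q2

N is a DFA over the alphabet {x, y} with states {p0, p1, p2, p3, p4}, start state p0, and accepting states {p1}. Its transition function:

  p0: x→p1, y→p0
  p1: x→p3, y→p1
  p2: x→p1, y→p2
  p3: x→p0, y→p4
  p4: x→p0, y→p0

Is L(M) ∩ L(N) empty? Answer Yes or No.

No

The string x is accepted by both M and N.
Hence L(M) ∩ L(N) ≠ ∅.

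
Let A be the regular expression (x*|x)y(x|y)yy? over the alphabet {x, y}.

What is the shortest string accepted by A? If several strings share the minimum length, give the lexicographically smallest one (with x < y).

yxy

By inspection of the expression, no string of length less than 3 matches, and yxy is the lexicographically first match of length 3.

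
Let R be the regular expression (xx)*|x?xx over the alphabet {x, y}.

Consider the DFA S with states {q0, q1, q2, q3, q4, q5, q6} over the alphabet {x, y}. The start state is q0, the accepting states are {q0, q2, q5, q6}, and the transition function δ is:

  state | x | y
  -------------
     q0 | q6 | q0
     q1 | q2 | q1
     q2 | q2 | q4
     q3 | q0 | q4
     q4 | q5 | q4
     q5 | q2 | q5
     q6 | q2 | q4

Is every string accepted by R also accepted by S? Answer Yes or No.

Converting the expression R to a DFA (subset construction, then merging equivalent states) gives the minimal DFA with states {r0, r1, r2, r3, r4, r5, r6}, start state r0, accepting states {r0, r3, r4, r5} and transitions r0: x→r1, y→r2; r1: x→r3, y→r2; r2: x→r2, y→r2; r3: x→r4, y→r2; r4: x→r5, y→r2; r5: x→r6, y→r2; r6: x→r5, y→r2.
Exploring the product automaton R × S from the start pair (r0, q0), following both machines on each input symbol, reaches 11 state pairs: (r0, q0), (r1, q6), (r2, q0), (r3, q2), (r2, q4), (r2, q6), (r4, q2), (r2, q5), (r2, q2), (r5, q2), (r6, q2).
R accepts in {r0, r3, r4, r5} and S accepts in {q0, q2, q5, q6}. The reachable pairs whose R-component is accepting are (r0, q0), (r3, q2), (r4, q2), (r5, q2); in each of them the S-component is accepting too, so the product for L(R) \ L(S) (R-component accepting, S-component rejecting) has no reachable accepting pair and the difference is empty.
Hence every string in L(R) is also in L(S).

Yes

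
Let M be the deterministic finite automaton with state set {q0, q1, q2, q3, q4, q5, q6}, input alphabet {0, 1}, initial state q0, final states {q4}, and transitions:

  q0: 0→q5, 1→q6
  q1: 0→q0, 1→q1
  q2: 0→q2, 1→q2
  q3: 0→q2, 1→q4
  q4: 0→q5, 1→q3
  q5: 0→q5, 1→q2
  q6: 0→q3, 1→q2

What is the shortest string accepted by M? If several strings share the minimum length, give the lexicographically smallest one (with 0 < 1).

A breadth-first search from q0 reaches an accepting state first via the path q0 → q6 → q3 → q4 on input 101.
No string of length < 3 is accepted (BFS exhausts all shorter strings without reaching an accepting state), and 101 is the lexicographically least accepting string of length 3.

101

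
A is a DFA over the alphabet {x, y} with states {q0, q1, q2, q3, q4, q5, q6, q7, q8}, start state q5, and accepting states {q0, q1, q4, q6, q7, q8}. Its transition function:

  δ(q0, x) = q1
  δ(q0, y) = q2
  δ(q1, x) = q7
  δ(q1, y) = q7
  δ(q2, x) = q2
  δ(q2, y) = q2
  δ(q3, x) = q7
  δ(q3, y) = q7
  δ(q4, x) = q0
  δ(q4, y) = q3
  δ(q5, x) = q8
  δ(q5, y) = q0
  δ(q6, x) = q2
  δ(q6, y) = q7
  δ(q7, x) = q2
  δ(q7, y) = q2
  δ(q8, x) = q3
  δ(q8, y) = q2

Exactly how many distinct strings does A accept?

7

The useful subgraph on states {q0, q1, q3, q5, q7, q8} is acyclic, so L(A) is finite; the longest accepting path visits 4 useful states, giving maximum string length 3.
Counting accepting paths from q5 by length: 2 of length 1, 1 of length 2, 4 of length 3. Total 7.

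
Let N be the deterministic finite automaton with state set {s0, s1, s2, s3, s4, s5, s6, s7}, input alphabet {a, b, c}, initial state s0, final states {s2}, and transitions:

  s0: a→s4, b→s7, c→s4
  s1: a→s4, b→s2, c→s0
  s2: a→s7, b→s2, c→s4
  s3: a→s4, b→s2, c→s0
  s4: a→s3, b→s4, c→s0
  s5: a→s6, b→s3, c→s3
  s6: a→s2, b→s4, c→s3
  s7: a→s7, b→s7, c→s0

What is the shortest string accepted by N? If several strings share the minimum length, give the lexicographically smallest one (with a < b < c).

A breadth-first search from s0 reaches an accepting state first via the path s0 → s4 → s3 → s2 on input aab.
No string of length < 3 is accepted (BFS exhausts all shorter strings without reaching an accepting state), and aab is the lexicographically least accepting string of length 3.

aab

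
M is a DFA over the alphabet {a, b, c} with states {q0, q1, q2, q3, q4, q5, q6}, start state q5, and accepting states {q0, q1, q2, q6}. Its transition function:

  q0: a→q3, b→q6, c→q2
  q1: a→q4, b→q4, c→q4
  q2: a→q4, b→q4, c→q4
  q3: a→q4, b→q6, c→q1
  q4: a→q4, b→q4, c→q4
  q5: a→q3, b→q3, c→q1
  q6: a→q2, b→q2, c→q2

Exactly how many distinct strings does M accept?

11

The useful subgraph on states {q1, q2, q3, q5, q6} is acyclic, so L(M) is finite; the longest accepting path visits 4 useful states, giving maximum string length 3.
Counting accepting paths from q5 by length: 1 of length 1, 4 of length 2, 6 of length 3. Total 11.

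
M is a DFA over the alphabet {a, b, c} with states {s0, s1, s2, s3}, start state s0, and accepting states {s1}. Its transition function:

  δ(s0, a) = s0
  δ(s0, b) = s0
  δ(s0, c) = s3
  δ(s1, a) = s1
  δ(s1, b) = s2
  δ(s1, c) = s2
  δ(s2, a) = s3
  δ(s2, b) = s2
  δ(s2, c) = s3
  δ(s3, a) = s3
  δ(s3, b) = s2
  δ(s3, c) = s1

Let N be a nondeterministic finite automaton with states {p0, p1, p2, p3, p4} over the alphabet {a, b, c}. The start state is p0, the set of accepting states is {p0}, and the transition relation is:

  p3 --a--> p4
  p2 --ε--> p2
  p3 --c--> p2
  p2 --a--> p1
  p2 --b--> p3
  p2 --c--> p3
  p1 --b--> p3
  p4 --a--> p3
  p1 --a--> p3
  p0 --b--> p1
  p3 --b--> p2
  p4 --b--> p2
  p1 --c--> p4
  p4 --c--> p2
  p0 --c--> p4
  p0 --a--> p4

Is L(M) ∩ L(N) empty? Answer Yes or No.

Yes

Exploring the product automaton M × N from the start pair (s0, p0), following both machines on each input symbol, reaches 16 state pairs: (s0, p0), (s0, p4), (s0, p1), (s3, p4), (s0, p3), (s0, p2), (s3, p2), (s3, p3), (s2, p2), (s1, p2), (s3, p1), (s2, p3), (s1, p3), (s1, p1), (s1, p4), (s2, p4).
M accepts in {s1} and N accepts in {p0}; no reachable pair has both components accepting, so no string drives both machines to acceptance simultaneously and L(M) ∩ L(N) = ∅.
So no string is accepted by both, and the intersection is empty.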